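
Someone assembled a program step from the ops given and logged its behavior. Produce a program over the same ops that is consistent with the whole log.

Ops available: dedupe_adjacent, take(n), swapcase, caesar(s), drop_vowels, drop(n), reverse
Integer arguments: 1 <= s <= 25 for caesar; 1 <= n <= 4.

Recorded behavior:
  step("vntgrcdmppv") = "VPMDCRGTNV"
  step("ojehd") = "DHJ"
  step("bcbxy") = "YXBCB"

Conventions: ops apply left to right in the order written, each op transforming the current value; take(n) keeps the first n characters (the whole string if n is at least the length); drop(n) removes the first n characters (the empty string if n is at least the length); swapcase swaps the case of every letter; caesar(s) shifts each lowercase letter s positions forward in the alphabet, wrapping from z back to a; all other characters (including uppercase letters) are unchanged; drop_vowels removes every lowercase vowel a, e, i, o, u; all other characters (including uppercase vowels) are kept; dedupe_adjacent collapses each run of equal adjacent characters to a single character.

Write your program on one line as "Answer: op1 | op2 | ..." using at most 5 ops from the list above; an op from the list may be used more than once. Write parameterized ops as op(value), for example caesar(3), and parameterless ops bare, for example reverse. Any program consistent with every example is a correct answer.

drop_vowels | reverse | dedupe_adjacent | swapcase

Check, running the answer program on each example:
  "vntgrcdmppv" -> "vntgrcdmppv" -> "vppmdcrgtnv" -> "vpmdcrgtnv" -> "VPMDCRGTNV"
  "ojehd" -> "jhd" -> "dhj" -> "dhj" -> "DHJ"
  "bcbxy" -> "bcbxy" -> "yxbcb" -> "yxbcb" -> "YXBCB"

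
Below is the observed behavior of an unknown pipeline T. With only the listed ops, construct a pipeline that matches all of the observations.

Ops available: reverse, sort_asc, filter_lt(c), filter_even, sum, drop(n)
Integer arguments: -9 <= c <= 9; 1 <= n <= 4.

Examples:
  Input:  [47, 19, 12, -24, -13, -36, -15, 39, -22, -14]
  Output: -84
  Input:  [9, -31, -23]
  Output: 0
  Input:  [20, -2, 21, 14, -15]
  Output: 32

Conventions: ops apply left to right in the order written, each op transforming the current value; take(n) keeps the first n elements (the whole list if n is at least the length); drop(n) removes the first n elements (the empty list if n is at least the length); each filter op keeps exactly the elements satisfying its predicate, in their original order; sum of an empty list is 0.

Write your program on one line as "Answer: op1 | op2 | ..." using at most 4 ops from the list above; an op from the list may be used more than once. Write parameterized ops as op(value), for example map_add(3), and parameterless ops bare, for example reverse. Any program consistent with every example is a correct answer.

sort_asc | filter_even | reverse | sum

Check, running the answer program on each example:
  [47, 19, 12, -24, -13, -36, -15, 39, -22, -14] -> [-36, -24, -22, -15, -14, -13, 12, 19, 39, 47] -> [-36, -24, -22, -14, 12] -> [12, -14, -22, -24, -36] -> -84
  [9, -31, -23] -> [-31, -23, 9] -> [] -> [] -> 0
  [20, -2, 21, 14, -15] -> [-15, -2, 14, 20, 21] -> [-2, 14, 20] -> [20, 14, -2] -> 32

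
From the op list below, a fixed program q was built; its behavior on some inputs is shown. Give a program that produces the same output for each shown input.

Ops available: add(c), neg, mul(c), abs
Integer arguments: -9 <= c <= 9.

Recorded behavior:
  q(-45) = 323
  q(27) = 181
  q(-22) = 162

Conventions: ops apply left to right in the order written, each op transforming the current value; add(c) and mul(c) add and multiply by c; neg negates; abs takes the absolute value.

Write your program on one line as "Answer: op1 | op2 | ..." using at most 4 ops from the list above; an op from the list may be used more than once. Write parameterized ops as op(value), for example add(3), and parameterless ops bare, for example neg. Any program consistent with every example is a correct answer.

mul(-7) | add(8) | abs

Check, running the answer program on each example:
  -45 -> 315 -> 323 -> 323
  27 -> -189 -> -181 -> 181
  -22 -> 154 -> 162 -> 162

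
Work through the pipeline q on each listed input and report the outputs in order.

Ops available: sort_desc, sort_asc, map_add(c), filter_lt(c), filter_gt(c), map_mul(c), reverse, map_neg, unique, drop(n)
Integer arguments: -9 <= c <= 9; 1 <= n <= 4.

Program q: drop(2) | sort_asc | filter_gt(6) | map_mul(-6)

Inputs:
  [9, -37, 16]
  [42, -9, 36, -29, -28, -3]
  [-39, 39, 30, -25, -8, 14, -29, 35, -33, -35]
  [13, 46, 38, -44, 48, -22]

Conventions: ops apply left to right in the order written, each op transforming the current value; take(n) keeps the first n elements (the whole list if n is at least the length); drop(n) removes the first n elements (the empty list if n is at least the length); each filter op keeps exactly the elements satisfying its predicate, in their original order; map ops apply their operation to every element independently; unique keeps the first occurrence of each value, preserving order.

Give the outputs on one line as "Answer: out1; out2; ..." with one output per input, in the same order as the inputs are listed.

Execution, op by op:
  [9, -37, 16] -> [16] -> [16] -> [16] -> [-96]
  [42, -9, 36, -29, -28, -3] -> [36, -29, -28, -3] -> [-29, -28, -3, 36] -> [36] -> [-216]
  [-39, 39, 30, -25, -8, 14, -29, 35, -33, -35] -> [30, -25, -8, 14, -29, 35, -33, -35] -> [-35, -33, -29, -25, -8, 14, 30, 35] -> [14, 30, 35] -> [-84, -180, -210]
  [13, 46, 38, -44, 48, -22] -> [38, -44, 48, -22] -> [-44, -22, 38, 48] -> [38, 48] -> [-228, -288]

[-96]; [-216]; [-84, -180, -210]; [-228, -288]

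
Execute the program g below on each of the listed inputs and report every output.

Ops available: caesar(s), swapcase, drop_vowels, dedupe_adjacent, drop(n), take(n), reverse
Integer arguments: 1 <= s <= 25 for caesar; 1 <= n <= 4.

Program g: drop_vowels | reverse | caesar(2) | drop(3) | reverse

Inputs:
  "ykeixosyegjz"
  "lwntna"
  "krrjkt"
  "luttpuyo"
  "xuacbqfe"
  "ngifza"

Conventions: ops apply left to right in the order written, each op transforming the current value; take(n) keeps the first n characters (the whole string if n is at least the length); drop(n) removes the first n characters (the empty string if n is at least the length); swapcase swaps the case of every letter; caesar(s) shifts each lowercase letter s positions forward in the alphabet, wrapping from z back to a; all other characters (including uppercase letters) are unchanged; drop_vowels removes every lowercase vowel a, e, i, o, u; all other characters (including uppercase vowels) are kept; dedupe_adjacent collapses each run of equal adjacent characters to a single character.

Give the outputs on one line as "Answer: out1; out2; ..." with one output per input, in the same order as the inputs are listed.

"amzua"; "ny"; "mtt"; "nv"; "ze"; "p"

Execution, op by op:
  "ykeixosyegjz" -> "ykxsygjz" -> "zjgysxky" -> "bliauzma" -> "auzma" -> "amzua"
  "lwntna" -> "lwntn" -> "ntnwl" -> "pvpyn" -> "yn" -> "ny"
  "krrjkt" -> "krrjkt" -> "tkjrrk" -> "vmlttm" -> "ttm" -> "mtt"
  "luttpuyo" -> "lttpy" -> "ypttl" -> "arvvn" -> "vn" -> "nv"
  "xuacbqfe" -> "xcbqf" -> "fqbcx" -> "hsdez" -> "ez" -> "ze"
  "ngifza" -> "ngfz" -> "zfgn" -> "bhip" -> "p" -> "p"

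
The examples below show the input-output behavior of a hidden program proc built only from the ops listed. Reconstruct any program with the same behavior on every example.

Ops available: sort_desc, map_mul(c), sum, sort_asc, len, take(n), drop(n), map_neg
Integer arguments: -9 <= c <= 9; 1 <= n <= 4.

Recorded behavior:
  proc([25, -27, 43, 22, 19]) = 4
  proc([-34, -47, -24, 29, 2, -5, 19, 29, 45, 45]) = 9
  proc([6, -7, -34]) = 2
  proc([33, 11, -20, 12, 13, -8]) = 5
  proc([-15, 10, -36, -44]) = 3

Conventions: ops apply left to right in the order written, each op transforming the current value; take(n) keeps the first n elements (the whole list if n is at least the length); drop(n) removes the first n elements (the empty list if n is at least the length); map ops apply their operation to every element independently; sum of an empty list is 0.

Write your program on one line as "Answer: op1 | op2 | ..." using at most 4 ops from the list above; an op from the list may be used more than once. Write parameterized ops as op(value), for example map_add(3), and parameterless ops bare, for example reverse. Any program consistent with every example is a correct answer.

sort_desc | sort_asc | drop(1) | len

Check, running the answer program on each example:
  [25, -27, 43, 22, 19] -> [43, 25, 22, 19, -27] -> [-27, 19, 22, 25, 43] -> [19, 22, 25, 43] -> 4
  [-34, -47, -24, 29, 2, -5, 19, 29, 45, 45] -> [45, 45, 29, 29, 19, 2, -5, -24, -34, -47] -> [-47, -34, -24, -5, 2, 19, 29, 29, 45, 45] -> [-34, -24, -5, 2, 19, 29, 29, 45, 45] -> 9
  [6, -7, -34] -> [6, -7, -34] -> [-34, -7, 6] -> [-7, 6] -> 2
  [33, 11, -20, 12, 13, -8] -> [33, 13, 12, 11, -8, -20] -> [-20, -8, 11, 12, 13, 33] -> [-8, 11, 12, 13, 33] -> 5
  [-15, 10, -36, -44] -> [10, -15, -36, -44] -> [-44, -36, -15, 10] -> [-36, -15, 10] -> 3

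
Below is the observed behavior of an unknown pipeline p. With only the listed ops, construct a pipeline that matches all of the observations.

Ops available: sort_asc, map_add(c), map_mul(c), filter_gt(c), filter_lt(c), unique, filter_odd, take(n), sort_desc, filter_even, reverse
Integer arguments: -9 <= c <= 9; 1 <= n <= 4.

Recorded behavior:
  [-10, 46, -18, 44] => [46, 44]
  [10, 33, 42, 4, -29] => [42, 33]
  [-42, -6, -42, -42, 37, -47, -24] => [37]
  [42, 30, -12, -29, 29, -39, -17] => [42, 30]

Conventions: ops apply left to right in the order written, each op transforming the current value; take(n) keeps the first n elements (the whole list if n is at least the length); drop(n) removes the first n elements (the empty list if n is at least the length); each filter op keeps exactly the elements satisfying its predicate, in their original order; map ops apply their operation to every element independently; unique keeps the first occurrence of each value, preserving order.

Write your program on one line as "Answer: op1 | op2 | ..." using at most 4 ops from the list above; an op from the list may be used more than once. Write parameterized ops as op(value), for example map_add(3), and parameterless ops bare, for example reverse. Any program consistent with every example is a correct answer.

unique | sort_desc | filter_gt(-3) | take(2)

Check, running the answer program on each example:
  [-10, 46, -18, 44] -> [-10, 46, -18, 44] -> [46, 44, -10, -18] -> [46, 44] -> [46, 44]
  [10, 33, 42, 4, -29] -> [10, 33, 42, 4, -29] -> [42, 33, 10, 4, -29] -> [42, 33, 10, 4] -> [42, 33]
  [-42, -6, -42, -42, 37, -47, -24] -> [-42, -6, 37, -47, -24] -> [37, -6, -24, -42, -47] -> [37] -> [37]
  [42, 30, -12, -29, 29, -39, -17] -> [42, 30, -12, -29, 29, -39, -17] -> [42, 30, 29, -12, -17, -29, -39] -> [42, 30, 29] -> [42, 30]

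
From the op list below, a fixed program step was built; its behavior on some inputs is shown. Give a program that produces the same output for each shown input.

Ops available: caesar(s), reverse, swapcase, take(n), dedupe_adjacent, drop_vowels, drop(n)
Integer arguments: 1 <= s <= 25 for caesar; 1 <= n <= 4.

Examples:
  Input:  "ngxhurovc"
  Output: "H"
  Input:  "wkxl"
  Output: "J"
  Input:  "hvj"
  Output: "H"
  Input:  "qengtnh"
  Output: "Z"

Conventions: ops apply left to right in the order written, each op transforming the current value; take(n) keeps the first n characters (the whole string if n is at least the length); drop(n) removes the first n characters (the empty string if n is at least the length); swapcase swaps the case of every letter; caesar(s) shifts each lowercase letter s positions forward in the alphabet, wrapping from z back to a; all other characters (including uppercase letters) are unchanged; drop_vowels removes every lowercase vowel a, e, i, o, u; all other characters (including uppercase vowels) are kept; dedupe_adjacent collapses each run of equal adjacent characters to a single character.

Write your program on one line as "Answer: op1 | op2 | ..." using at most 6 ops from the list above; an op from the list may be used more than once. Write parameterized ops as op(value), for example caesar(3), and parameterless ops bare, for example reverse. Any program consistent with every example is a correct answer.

reverse | drop(1) | drop_vowels | caesar(12) | swapcase | take(1)

Check, running the answer program on each example:
  "ngxhurovc" -> "cvoruhxgn" -> "voruhxgn" -> "vrhxgn" -> "hdtjsz" -> "HDTJSZ" -> "H"
  "wkxl" -> "lxkw" -> "xkw" -> "xkw" -> "jwi" -> "JWI" -> "J"
  "hvj" -> "jvh" -> "vh" -> "vh" -> "ht" -> "HT" -> "H"
  "qengtnh" -> "hntgneq" -> "ntgneq" -> "ntgnq" -> "zfszc" -> "ZFSZC" -> "Z"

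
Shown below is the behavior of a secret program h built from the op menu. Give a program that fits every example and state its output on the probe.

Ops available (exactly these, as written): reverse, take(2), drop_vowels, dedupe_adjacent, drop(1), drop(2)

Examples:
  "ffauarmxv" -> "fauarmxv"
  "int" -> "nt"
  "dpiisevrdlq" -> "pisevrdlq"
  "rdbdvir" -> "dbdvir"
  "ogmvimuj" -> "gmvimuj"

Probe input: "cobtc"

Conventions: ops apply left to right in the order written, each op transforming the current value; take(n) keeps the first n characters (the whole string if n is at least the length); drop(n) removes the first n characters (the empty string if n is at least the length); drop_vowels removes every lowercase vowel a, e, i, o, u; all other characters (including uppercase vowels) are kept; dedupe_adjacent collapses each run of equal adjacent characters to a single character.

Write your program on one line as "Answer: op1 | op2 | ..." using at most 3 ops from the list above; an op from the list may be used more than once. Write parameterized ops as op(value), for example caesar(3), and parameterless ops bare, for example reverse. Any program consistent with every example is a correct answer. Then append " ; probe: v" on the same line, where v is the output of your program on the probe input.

drop(1) | dedupe_adjacent ; probe: "obtc"

Check, running the answer program on each example:
  "ffauarmxv" -> "fauarmxv" -> "fauarmxv"
  "int" -> "nt" -> "nt"
  "dpiisevrdlq" -> "piisevrdlq" -> "pisevrdlq"
  "rdbdvir" -> "dbdvir" -> "dbdvir"
  "ogmvimuj" -> "gmvimuj" -> "gmvimuj"
  probe: "cobtc" -> "obtc" -> "obtc"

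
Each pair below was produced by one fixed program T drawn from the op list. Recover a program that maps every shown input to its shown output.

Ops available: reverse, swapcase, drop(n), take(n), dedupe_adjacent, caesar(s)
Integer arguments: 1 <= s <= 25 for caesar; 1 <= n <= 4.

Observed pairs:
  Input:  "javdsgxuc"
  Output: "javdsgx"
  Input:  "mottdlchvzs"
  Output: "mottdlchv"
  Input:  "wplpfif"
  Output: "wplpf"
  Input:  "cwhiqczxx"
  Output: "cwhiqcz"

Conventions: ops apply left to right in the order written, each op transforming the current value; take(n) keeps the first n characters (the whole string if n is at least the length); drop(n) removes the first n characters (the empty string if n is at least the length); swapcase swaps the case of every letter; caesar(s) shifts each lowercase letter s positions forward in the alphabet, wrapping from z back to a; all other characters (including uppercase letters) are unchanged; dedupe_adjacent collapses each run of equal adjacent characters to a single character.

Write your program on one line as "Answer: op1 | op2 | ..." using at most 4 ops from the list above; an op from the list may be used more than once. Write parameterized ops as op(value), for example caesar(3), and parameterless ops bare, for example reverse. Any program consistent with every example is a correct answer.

reverse | drop(2) | reverse

Check, running the answer program on each example:
  "javdsgxuc" -> "cuxgsdvaj" -> "xgsdvaj" -> "javdsgx"
  "mottdlchvzs" -> "szvhcldttom" -> "vhcldttom" -> "mottdlchv"
  "wplpfif" -> "fifplpw" -> "fplpw" -> "wplpf"
  "cwhiqczxx" -> "xxzcqihwc" -> "zcqihwc" -> "cwhiqcz"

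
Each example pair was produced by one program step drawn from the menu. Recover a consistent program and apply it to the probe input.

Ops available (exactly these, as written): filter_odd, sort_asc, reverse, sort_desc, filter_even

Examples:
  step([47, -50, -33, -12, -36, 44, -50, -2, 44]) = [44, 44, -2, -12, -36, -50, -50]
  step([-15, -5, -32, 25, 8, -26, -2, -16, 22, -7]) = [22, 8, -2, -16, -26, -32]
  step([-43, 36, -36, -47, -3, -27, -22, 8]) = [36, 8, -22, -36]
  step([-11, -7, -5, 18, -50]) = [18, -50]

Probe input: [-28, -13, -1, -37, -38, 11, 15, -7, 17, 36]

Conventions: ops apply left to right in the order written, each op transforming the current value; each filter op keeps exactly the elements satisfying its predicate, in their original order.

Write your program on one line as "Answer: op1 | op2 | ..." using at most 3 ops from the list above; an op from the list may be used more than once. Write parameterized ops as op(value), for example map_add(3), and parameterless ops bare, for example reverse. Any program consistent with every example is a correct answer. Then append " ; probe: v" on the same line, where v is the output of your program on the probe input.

reverse | filter_even | sort_desc ; probe: [36, -28, -38]

Check, running the answer program on each example:
  [47, -50, -33, -12, -36, 44, -50, -2, 44] -> [44, -2, -50, 44, -36, -12, -33, -50, 47] -> [44, -2, -50, 44, -36, -12, -50] -> [44, 44, -2, -12, -36, -50, -50]
  [-15, -5, -32, 25, 8, -26, -2, -16, 22, -7] -> [-7, 22, -16, -2, -26, 8, 25, -32, -5, -15] -> [22, -16, -2, -26, 8, -32] -> [22, 8, -2, -16, -26, -32]
  [-43, 36, -36, -47, -3, -27, -22, 8] -> [8, -22, -27, -3, -47, -36, 36, -43] -> [8, -22, -36, 36] -> [36, 8, -22, -36]
  [-11, -7, -5, 18, -50] -> [-50, 18, -5, -7, -11] -> [-50, 18] -> [18, -50]
  probe: [-28, -13, -1, -37, -38, 11, 15, -7, 17, 36] -> [36, 17, -7, 15, 11, -38, -37, -1, -13, -28] -> [36, -38, -28] -> [36, -28, -38]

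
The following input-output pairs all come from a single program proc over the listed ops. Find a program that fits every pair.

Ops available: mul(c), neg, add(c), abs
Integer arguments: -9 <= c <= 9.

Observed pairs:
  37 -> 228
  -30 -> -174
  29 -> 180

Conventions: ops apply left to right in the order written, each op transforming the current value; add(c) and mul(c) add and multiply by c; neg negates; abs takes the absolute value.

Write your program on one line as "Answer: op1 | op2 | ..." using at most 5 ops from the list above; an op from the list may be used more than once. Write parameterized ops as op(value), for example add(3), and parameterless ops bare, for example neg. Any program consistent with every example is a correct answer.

add(7) | add(-6) | neg | mul(6) | neg

Check, running the answer program on each example:
  37 -> 44 -> 38 -> -38 -> -228 -> 228
  -30 -> -23 -> -29 -> 29 -> 174 -> -174
  29 -> 36 -> 30 -> -30 -> -180 -> 180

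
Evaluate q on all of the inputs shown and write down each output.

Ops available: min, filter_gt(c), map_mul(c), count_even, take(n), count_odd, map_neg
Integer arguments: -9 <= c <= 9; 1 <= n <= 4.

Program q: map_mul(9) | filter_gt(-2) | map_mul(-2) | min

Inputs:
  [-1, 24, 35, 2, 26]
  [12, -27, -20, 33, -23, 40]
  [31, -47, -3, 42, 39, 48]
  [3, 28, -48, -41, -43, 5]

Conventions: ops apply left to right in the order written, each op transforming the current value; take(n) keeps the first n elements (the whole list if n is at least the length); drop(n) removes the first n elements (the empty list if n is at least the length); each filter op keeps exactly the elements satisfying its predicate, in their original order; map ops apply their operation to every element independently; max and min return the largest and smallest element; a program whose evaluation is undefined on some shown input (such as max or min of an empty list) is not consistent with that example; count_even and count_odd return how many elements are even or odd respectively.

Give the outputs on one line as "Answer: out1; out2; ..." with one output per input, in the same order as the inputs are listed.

-630; -720; -864; -504

Execution, op by op:
  [-1, 24, 35, 2, 26] -> [-9, 216, 315, 18, 234] -> [216, 315, 18, 234] -> [-432, -630, -36, -468] -> -630
  [12, -27, -20, 33, -23, 40] -> [108, -243, -180, 297, -207, 360] -> [108, 297, 360] -> [-216, -594, -720] -> -720
  [31, -47, -3, 42, 39, 48] -> [279, -423, -27, 378, 351, 432] -> [279, 378, 351, 432] -> [-558, -756, -702, -864] -> -864
  [3, 28, -48, -41, -43, 5] -> [27, 252, -432, -369, -387, 45] -> [27, 252, 45] -> [-54, -504, -90] -> -504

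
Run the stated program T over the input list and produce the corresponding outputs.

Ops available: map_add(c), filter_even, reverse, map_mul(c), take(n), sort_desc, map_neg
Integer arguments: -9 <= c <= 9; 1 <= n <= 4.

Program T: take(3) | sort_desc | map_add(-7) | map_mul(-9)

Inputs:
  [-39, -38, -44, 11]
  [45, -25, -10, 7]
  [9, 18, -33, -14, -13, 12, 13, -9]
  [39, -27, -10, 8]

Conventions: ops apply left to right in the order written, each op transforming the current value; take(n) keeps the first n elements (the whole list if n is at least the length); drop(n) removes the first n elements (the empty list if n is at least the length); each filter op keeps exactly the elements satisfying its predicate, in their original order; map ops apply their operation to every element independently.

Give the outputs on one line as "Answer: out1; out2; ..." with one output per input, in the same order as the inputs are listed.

Execution, op by op:
  [-39, -38, -44, 11] -> [-39, -38, -44] -> [-38, -39, -44] -> [-45, -46, -51] -> [405, 414, 459]
  [45, -25, -10, 7] -> [45, -25, -10] -> [45, -10, -25] -> [38, -17, -32] -> [-342, 153, 288]
  [9, 18, -33, -14, -13, 12, 13, -9] -> [9, 18, -33] -> [18, 9, -33] -> [11, 2, -40] -> [-99, -18, 360]
  [39, -27, -10, 8] -> [39, -27, -10] -> [39, -10, -27] -> [32, -17, -34] -> [-288, 153, 306]

[405, 414, 459]; [-342, 153, 288]; [-99, -18, 360]; [-288, 153, 306]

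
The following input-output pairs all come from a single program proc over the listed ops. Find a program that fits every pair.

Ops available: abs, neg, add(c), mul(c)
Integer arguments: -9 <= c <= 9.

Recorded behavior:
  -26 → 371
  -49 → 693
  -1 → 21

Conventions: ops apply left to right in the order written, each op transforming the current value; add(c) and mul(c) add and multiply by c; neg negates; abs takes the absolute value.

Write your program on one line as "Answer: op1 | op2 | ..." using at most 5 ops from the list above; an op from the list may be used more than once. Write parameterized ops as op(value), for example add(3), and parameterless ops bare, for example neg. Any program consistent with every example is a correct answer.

mul(2) | mul(7) | neg | add(7)

Check, running the answer program on each example:
  -26 -> -52 -> -364 -> 364 -> 371
  -49 -> -98 -> -686 -> 686 -> 693
  -1 -> -2 -> -14 -> 14 -> 21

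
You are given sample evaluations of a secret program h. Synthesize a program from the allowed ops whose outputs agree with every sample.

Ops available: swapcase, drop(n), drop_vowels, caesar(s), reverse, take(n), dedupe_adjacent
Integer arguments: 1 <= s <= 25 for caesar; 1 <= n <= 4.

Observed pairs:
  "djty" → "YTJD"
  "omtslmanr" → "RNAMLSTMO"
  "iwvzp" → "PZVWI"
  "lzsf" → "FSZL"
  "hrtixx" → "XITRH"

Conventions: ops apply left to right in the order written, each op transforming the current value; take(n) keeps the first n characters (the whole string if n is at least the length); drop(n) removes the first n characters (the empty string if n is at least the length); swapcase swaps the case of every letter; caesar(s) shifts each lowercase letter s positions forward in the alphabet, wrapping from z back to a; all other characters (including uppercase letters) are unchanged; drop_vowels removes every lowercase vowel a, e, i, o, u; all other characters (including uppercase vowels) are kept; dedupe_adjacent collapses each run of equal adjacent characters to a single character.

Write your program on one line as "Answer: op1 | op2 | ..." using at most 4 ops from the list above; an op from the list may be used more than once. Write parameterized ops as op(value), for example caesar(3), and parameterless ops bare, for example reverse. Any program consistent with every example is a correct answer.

swapcase | dedupe_adjacent | reverse

Check, running the answer program on each example:
  "djty" -> "DJTY" -> "DJTY" -> "YTJD"
  "omtslmanr" -> "OMTSLMANR" -> "OMTSLMANR" -> "RNAMLSTMO"
  "iwvzp" -> "IWVZP" -> "IWVZP" -> "PZVWI"
  "lzsf" -> "LZSF" -> "LZSF" -> "FSZL"
  "hrtixx" -> "HRTIXX" -> "HRTIX" -> "XITRH"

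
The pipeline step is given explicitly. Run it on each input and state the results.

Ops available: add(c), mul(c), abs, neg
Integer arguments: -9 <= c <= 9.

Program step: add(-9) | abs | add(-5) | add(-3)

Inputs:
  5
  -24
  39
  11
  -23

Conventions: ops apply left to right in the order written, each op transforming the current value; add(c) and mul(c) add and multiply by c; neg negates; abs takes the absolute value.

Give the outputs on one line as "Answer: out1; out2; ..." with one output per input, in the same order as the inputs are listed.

Execution, op by op:
  5 -> -4 -> 4 -> -1 -> -4
  -24 -> -33 -> 33 -> 28 -> 25
  39 -> 30 -> 30 -> 25 -> 22
  11 -> 2 -> 2 -> -3 -> -6
  -23 -> -32 -> 32 -> 27 -> 24

-4; 25; 22; -6; 24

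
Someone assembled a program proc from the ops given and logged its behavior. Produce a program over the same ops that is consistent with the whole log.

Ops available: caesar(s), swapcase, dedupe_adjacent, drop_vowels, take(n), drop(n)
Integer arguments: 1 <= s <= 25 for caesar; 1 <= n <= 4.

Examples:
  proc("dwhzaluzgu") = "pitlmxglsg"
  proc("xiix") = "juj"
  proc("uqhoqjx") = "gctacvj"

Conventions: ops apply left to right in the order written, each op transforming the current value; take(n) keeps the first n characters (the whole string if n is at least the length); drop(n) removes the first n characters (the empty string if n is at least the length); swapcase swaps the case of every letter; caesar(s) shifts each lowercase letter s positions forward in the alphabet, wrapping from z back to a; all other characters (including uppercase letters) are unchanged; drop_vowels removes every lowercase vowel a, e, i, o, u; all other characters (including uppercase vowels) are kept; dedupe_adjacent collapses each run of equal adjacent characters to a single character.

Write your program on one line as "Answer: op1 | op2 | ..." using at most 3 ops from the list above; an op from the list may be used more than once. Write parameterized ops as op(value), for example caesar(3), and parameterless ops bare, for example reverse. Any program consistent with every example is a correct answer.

caesar(12) | dedupe_adjacent

Check, running the answer program on each example:
  "dwhzaluzgu" -> "pitlmxglsg" -> "pitlmxglsg"
  "xiix" -> "juuj" -> "juj"
  "uqhoqjx" -> "gctacvj" -> "gctacvj"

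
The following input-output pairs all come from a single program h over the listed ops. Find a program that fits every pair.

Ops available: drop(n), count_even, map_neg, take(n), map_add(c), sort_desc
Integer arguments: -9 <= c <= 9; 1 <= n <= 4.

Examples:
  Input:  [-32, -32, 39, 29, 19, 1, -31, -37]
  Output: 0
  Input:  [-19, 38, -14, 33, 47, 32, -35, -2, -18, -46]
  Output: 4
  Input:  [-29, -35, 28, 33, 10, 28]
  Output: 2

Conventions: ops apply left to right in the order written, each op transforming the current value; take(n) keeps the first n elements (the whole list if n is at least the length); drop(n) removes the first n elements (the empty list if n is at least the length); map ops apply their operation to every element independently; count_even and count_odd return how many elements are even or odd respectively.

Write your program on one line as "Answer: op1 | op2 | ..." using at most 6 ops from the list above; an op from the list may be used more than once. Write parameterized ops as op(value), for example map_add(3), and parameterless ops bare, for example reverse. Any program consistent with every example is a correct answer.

drop(3) | sort_desc | drop(1) | map_add(6) | count_even

Check, running the answer program on each example:
  [-32, -32, 39, 29, 19, 1, -31, -37] -> [29, 19, 1, -31, -37] -> [29, 19, 1, -31, -37] -> [19, 1, -31, -37] -> [25, 7, -25, -31] -> 0
  [-19, 38, -14, 33, 47, 32, -35, -2, -18, -46] -> [33, 47, 32, -35, -2, -18, -46] -> [47, 33, 32, -2, -18, -35, -46] -> [33, 32, -2, -18, -35, -46] -> [39, 38, 4, -12, -29, -40] -> 4
  [-29, -35, 28, 33, 10, 28] -> [33, 10, 28] -> [33, 28, 10] -> [28, 10] -> [34, 16] -> 2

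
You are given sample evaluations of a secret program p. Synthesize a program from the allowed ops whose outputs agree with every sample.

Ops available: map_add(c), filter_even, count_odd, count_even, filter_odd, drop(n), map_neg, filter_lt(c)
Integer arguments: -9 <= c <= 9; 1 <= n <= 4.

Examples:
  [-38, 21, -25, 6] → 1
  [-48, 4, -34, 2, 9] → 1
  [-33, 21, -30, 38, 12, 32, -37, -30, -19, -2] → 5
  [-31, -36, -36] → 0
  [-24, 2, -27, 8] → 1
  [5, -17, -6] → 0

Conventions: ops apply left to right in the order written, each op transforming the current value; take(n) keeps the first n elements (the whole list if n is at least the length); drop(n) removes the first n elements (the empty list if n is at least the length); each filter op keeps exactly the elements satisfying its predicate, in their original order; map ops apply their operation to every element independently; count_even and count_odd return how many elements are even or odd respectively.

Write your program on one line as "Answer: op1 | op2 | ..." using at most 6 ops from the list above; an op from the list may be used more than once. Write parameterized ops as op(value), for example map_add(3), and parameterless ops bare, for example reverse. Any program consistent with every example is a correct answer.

drop(1) | map_neg | drop(2) | map_neg | count_even

Check, running the answer program on each example:
  [-38, 21, -25, 6] -> [21, -25, 6] -> [-21, 25, -6] -> [-6] -> [6] -> 1
  [-48, 4, -34, 2, 9] -> [4, -34, 2, 9] -> [-4, 34, -2, -9] -> [-2, -9] -> [2, 9] -> 1
  [-33, 21, -30, 38, 12, 32, -37, -30, -19, -2] -> [21, -30, 38, 12, 32, -37, -30, -19, -2] -> [-21, 30, -38, -12, -32, 37, 30, 19, 2] -> [-38, -12, -32, 37, 30, 19, 2] -> [38, 12, 32, -37, -30, -19, -2] -> 5
  [-31, -36, -36] -> [-36, -36] -> [36, 36] -> [] -> [] -> 0
  [-24, 2, -27, 8] -> [2, -27, 8] -> [-2, 27, -8] -> [-8] -> [8] -> 1
  [5, -17, -6] -> [-17, -6] -> [17, 6] -> [] -> [] -> 0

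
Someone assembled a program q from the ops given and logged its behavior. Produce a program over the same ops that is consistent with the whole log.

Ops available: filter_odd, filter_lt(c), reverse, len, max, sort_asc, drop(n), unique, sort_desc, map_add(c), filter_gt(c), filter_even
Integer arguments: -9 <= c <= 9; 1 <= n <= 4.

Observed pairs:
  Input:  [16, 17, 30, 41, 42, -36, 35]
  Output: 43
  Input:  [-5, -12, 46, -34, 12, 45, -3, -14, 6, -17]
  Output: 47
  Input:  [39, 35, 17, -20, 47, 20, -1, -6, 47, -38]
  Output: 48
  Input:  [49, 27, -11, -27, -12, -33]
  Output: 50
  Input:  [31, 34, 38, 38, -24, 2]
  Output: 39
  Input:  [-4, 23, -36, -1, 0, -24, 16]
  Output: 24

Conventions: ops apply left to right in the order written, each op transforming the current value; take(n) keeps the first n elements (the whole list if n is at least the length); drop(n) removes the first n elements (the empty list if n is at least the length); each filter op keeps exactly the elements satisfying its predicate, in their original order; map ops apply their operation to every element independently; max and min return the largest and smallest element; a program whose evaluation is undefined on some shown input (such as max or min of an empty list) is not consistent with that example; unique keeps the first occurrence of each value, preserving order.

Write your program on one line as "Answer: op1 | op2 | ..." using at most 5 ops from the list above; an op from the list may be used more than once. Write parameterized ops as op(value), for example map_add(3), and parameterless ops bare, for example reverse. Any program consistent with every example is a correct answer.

sort_asc | map_add(1) | unique | filter_gt(-8) | max

Check, running the answer program on each example:
  [16, 17, 30, 41, 42, -36, 35] -> [-36, 16, 17, 30, 35, 41, 42] -> [-35, 17, 18, 31, 36, 42, 43] -> [-35, 17, 18, 31, 36, 42, 43] -> [17, 18, 31, 36, 42, 43] -> 43
  [-5, -12, 46, -34, 12, 45, -3, -14, 6, -17] -> [-34, -17, -14, -12, -5, -3, 6, 12, 45, 46] -> [-33, -16, -13, -11, -4, -2, 7, 13, 46, 47] -> [-33, -16, -13, -11, -4, -2, 7, 13, 46, 47] -> [-4, -2, 7, 13, 46, 47] -> 47
  [39, 35, 17, -20, 47, 20, -1, -6, 47, -38] -> [-38, -20, -6, -1, 17, 20, 35, 39, 47, 47] -> [-37, -19, -5, 0, 18, 21, 36, 40, 48, 48] -> [-37, -19, -5, 0, 18, 21, 36, 40, 48] -> [-5, 0, 18, 21, 36, 40, 48] -> 48
  [49, 27, -11, -27, -12, -33] -> [-33, -27, -12, -11, 27, 49] -> [-32, -26, -11, -10, 28, 50] -> [-32, -26, -11, -10, 28, 50] -> [28, 50] -> 50
  [31, 34, 38, 38, -24, 2] -> [-24, 2, 31, 34, 38, 38] -> [-23, 3, 32, 35, 39, 39] -> [-23, 3, 32, 35, 39] -> [3, 32, 35, 39] -> 39
  [-4, 23, -36, -1, 0, -24, 16] -> [-36, -24, -4, -1, 0, 16, 23] -> [-35, -23, -3, 0, 1, 17, 24] -> [-35, -23, -3, 0, 1, 17, 24] -> [-3, 0, 1, 17, 24] -> 24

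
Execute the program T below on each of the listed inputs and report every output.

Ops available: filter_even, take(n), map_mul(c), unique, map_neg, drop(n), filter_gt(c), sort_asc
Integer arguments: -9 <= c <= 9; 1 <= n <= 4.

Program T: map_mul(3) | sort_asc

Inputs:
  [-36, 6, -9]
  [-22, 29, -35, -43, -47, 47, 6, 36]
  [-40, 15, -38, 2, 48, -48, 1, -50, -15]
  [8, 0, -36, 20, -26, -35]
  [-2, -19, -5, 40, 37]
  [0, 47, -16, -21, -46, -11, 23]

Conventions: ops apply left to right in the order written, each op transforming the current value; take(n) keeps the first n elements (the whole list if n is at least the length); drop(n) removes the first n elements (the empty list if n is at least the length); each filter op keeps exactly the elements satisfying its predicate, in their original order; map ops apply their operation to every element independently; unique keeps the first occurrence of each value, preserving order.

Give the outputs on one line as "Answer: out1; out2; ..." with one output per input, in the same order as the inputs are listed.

[-108, -27, 18]; [-141, -129, -105, -66, 18, 87, 108, 141]; [-150, -144, -120, -114, -45, 3, 6, 45, 144]; [-108, -105, -78, 0, 24, 60]; [-57, -15, -6, 111, 120]; [-138, -63, -48, -33, 0, 69, 141]

Execution, op by op:
  [-36, 6, -9] -> [-108, 18, -27] -> [-108, -27, 18]
  [-22, 29, -35, -43, -47, 47, 6, 36] -> [-66, 87, -105, -129, -141, 141, 18, 108] -> [-141, -129, -105, -66, 18, 87, 108, 141]
  [-40, 15, -38, 2, 48, -48, 1, -50, -15] -> [-120, 45, -114, 6, 144, -144, 3, -150, -45] -> [-150, -144, -120, -114, -45, 3, 6, 45, 144]
  [8, 0, -36, 20, -26, -35] -> [24, 0, -108, 60, -78, -105] -> [-108, -105, -78, 0, 24, 60]
  [-2, -19, -5, 40, 37] -> [-6, -57, -15, 120, 111] -> [-57, -15, -6, 111, 120]
  [0, 47, -16, -21, -46, -11, 23] -> [0, 141, -48, -63, -138, -33, 69] -> [-138, -63, -48, -33, 0, 69, 141]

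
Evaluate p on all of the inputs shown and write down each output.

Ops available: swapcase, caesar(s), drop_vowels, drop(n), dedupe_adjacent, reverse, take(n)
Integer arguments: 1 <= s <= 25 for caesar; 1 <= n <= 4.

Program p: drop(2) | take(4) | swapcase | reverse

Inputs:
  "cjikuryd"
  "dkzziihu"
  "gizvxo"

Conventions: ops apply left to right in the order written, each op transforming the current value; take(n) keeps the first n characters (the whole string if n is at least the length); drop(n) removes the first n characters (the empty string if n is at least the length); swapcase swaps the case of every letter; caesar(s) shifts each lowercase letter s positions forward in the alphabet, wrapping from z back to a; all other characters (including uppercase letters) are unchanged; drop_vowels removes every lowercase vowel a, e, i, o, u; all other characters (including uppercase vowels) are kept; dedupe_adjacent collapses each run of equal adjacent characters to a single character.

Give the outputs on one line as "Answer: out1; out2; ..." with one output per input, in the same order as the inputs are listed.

Execution, op by op:
  "cjikuryd" -> "ikuryd" -> "ikur" -> "IKUR" -> "RUKI"
  "dkzziihu" -> "zziihu" -> "zzii" -> "ZZII" -> "IIZZ"
  "gizvxo" -> "zvxo" -> "zvxo" -> "ZVXO" -> "OXVZ"

"RUKI"; "IIZZ"; "OXVZ"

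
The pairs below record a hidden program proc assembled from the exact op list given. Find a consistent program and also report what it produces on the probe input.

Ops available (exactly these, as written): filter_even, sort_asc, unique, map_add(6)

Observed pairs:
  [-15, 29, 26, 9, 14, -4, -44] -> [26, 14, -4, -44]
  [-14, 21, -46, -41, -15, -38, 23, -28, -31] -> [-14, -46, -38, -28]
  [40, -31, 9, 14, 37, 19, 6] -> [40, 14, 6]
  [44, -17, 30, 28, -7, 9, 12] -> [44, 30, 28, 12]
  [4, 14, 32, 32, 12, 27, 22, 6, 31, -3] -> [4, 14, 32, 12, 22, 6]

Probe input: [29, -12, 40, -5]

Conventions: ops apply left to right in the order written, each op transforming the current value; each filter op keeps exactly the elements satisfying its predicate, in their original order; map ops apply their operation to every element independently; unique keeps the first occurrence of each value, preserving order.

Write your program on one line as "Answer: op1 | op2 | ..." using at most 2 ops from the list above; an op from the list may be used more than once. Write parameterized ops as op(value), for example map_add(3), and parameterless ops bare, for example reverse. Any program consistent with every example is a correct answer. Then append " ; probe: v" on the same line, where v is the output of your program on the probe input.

unique | filter_even ; probe: [-12, 40]

Check, running the answer program on each example:
  [-15, 29, 26, 9, 14, -4, -44] -> [-15, 29, 26, 9, 14, -4, -44] -> [26, 14, -4, -44]
  [-14, 21, -46, -41, -15, -38, 23, -28, -31] -> [-14, 21, -46, -41, -15, -38, 23, -28, -31] -> [-14, -46, -38, -28]
  [40, -31, 9, 14, 37, 19, 6] -> [40, -31, 9, 14, 37, 19, 6] -> [40, 14, 6]
  [44, -17, 30, 28, -7, 9, 12] -> [44, -17, 30, 28, -7, 9, 12] -> [44, 30, 28, 12]
  [4, 14, 32, 32, 12, 27, 22, 6, 31, -3] -> [4, 14, 32, 12, 27, 22, 6, 31, -3] -> [4, 14, 32, 12, 22, 6]
  probe: [29, -12, 40, -5] -> [29, -12, 40, -5] -> [-12, 40]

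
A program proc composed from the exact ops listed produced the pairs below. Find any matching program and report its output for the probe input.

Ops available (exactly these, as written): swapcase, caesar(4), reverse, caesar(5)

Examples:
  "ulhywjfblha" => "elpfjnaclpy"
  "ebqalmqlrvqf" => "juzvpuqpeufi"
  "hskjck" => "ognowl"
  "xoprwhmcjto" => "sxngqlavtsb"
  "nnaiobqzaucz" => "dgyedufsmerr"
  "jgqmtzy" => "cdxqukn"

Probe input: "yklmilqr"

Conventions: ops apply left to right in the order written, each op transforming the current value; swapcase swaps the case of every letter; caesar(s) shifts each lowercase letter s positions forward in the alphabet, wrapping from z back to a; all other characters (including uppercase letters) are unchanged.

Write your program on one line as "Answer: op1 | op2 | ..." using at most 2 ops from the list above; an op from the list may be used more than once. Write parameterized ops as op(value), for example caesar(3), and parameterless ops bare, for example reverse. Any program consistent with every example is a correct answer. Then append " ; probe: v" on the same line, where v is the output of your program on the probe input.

caesar(4) | reverse ; probe: "vupmqpoc"

Check, running the answer program on each example:
  "ulhywjfblha" -> "yplcanjfple" -> "elpfjnaclpy"
  "ebqalmqlrvqf" -> "ifuepqupvzuj" -> "juzvpuqpeufi"
  "hskjck" -> "lwongo" -> "ognowl"
  "xoprwhmcjto" -> "bstvalqgnxs" -> "sxngqlavtsb"
  "nnaiobqzaucz" -> "rremsfudeygd" -> "dgyedufsmerr"
  "jgqmtzy" -> "nkuqxdc" -> "cdxqukn"
  probe: "yklmilqr" -> "copqmpuv" -> "vupmqpoc"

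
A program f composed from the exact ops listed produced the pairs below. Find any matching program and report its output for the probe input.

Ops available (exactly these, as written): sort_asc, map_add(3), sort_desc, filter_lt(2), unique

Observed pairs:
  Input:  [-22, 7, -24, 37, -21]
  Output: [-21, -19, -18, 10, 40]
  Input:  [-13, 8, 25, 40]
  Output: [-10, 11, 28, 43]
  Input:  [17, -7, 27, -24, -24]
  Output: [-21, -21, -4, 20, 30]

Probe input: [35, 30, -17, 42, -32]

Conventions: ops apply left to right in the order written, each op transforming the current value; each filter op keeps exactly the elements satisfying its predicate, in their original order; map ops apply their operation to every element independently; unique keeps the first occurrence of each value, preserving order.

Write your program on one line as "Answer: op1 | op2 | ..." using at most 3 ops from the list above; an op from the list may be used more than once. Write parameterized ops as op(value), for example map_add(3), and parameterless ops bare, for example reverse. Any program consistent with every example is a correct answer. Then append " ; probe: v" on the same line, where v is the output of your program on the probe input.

sort_asc | map_add(3) ; probe: [-29, -14, 33, 38, 45]

Check, running the answer program on each example:
  [-22, 7, -24, 37, -21] -> [-24, -22, -21, 7, 37] -> [-21, -19, -18, 10, 40]
  [-13, 8, 25, 40] -> [-13, 8, 25, 40] -> [-10, 11, 28, 43]
  [17, -7, 27, -24, -24] -> [-24, -24, -7, 17, 27] -> [-21, -21, -4, 20, 30]
  probe: [35, 30, -17, 42, -32] -> [-32, -17, 30, 35, 42] -> [-29, -14, 33, 38, 45]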